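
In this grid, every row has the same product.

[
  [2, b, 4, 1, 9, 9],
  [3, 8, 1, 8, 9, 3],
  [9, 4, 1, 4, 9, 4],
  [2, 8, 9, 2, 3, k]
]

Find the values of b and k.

Rows 2 and 3 each multiply to 5184, so every row has product 5184.
Row 1: 2×4×1×9×9 = 648, so the missing entry is 5184 ÷ 648 = 8.
Row 4: 2×8×9×2×3 = 864, so the missing entry is 5184 ÷ 864 = 6.

b = 8, k = 6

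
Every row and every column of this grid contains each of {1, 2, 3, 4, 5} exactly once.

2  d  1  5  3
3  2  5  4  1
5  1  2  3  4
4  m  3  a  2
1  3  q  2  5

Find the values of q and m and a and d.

q = 4, m = 5, a = 1, d = 4

For row 4, column 4: column 4 already has {2, 3, 4, 5}; that leaves 1.
Cell (4,2): row 4 already has {1, 2, 3, 4} → 5.
For row 5, column 3: row 5 already has {1, 2, 3, 5}; that leaves 4.
For row 1, column 2: row 1 already has {1, 2, 3, 5}; that leaves 4.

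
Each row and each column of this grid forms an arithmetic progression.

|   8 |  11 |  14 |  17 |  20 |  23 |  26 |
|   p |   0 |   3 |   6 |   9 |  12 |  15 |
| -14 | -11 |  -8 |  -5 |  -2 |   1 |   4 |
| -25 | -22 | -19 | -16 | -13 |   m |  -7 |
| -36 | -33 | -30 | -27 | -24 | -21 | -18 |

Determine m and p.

Along each row the entries change by 3 per step; down each column they change by -11.
Row 4: from -25 at column 1, stepping by 3 to column 6 gives -10.
Row 2: from 0 at column 2, stepping by 3 to column 1 gives -3.

m = -10, p = -3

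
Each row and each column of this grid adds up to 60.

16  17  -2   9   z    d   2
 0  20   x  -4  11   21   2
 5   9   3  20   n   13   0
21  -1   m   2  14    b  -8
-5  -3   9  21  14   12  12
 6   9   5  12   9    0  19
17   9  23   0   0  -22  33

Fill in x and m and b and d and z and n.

The known cells in row 3 total 50, leaving 60 − 50 = 10 for the blank.
The known cells in row 2 total 50, leaving 60 − 50 = 10 for the blank.
The known cells in column 5 total 58, leaving 60 − 58 = 2 for the blank.
The known cells in row 1 total 44, leaving 60 − 44 = 16 for the blank.
The known cells in column 3 total 48, leaving 60 − 48 = 12 for the blank.
The known cells in row 4 total 40, leaving 60 − 40 = 20 for the blank.

x = 10, m = 12, b = 20, d = 16, z = 2, n = 10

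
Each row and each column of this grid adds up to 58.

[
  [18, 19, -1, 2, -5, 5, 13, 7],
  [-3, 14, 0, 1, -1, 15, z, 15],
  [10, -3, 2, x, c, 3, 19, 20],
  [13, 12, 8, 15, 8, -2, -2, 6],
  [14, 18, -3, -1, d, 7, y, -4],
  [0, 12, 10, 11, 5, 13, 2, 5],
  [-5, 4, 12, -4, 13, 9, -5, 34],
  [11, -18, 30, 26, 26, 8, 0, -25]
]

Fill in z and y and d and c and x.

Column 4: 2 + 1 + 15 − 1 + 11 − 4 + 26 = 50, so its missing entry is 58 − 50 = 8.
Row 3: 10 − 3 + 2 + 8 + 3 + 19 + 20 = 59, so its missing entry is 58 − 59 = -1.
Column 5: -5 − 1 − 1 + 8 + 5 + 13 + 26 = 45, so its missing entry is 58 − 45 = 13.
Row 5: 14 + 18 − 3 − 1 + 13 + 7 − 4 = 44, so its missing entry is 58 − 44 = 14.
Row 2: -3 + 14 + 0 + 1 − 1 + 15 + 15 = 41, so its missing entry is 58 − 41 = 17.

z = 17, y = 14, d = 13, c = -1, x = 8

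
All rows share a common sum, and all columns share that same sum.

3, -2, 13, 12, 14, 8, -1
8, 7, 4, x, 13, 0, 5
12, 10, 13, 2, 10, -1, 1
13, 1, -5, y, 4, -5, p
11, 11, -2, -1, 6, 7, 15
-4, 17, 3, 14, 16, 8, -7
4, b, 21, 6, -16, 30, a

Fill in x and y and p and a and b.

Rows 1 and 3 both sum to 47, so that's the common total.
Column 2: -2 + 7 + 10 + 1 + 11 + 17 = 44, so its missing entry is 47 − 44 = 3.
Row 7: 4 + 3 + 21 + 6 − 16 + 30 = 48, so its missing entry is 47 − 48 = -1.
Column 7: -1 + 5 + 1 + 15 − 7 − 1 = 12, so its missing entry is 47 − 12 = 35.
Row 4: 13 + 1 − 5 + 4 − 5 + 35 = 43, so its missing entry is 47 − 43 = 4.
Row 2: 8 + 7 + 4 + 13 + 0 + 5 = 37, so its missing entry is 47 − 37 = 10.

x = 10, y = 4, p = 35, a = -1, b = 3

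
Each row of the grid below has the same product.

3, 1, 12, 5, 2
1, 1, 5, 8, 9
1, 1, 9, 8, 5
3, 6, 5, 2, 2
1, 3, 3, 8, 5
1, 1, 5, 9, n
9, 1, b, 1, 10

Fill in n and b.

n = 8, b = 4

Rows 2 and 5 each multiply to 360, so every row has product 360.
Row 6: 1×1×5×9 = 45, so the missing entry is 360 ÷ 45 = 8.
Row 7: 9×1×1×10 = 90, so the missing entry is 360 ÷ 90 = 4.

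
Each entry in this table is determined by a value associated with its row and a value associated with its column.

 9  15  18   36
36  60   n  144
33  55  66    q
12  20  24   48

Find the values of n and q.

n = 72, q = 132

Each row is a constant multiple of every other row — this is a multiplication table with the headers hidden.
Row 2 is 36/9 = 4/1 times row 1, so its entry in column 3 is 18 × 4/1 = 72.
Row 3 is 33/9 = 11/3 times row 1, so its entry in column 4 is 36 × 11/3 = 132.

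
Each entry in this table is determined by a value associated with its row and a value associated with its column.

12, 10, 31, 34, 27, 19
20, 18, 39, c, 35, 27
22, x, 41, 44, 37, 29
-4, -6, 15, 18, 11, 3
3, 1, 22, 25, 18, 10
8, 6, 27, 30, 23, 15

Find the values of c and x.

The difference between any two rows is the same in every column — this is an addition table with the headers hidden.
Row 2 minus row 1 is 27 − 19 = 8, so its entry in column 4 is 34 + 8 = 42.
Row 3 minus row 1 is 29 − 19 = 10, so its entry in column 2 is 10 + 10 = 20.

c = 42, x = 20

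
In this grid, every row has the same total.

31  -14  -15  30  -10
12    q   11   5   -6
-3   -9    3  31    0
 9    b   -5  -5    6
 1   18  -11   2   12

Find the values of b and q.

Row 3 sums to 22 and so does row 5; that's the common total.
In row 4 the known cells total 5, leaving 22 − 5 = 17.
In row 2 the known cells total 22, leaving 22 − 22 = 0.

b = 17, q = 0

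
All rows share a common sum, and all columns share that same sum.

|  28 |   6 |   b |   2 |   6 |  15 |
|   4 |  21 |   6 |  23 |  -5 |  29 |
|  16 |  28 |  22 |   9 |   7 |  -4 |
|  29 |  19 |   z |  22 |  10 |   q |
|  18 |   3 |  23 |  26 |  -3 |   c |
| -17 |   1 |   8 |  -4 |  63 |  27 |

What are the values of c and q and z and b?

Rows 2 and 3 both sum to 78, so that's the common total.
Row 5: 18 + 3 + 23 + 26 − 3 = 67, so its missing entry is 78 − 67 = 11.
Column 6: 15 + 29 − 4 + 11 + 27 = 78, so its missing entry is 78 − 78 = 0.
Row 4: 29 + 19 + 22 + 10 + 0 = 80, so its missing entry is 78 − 80 = -2.
Row 1: 28 + 6 + 2 + 6 + 15 = 57, so its missing entry is 78 − 57 = 21.

c = 11, q = 0, z = -2, b = 21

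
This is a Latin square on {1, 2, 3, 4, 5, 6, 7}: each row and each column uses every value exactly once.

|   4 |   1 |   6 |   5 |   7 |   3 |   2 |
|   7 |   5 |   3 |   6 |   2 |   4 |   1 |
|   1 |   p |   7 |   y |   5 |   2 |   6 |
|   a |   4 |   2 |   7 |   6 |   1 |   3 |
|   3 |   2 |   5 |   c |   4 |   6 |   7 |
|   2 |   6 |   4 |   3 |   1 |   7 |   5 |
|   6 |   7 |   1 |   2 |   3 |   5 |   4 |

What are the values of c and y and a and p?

Cell (5,4): row 5 already has {2, 3, 4, 5, 6, 7} → 1.
At (row 3, col 4): column 4 already has {1, 2, 3, 5, 6, 7}, so the value is 4.
Cell (3,2): row 3 already has {1, 2, 4, 5, 6, 7} → 3.
Cell (4,1): row 4 already has {1, 2, 3, 4, 6, 7} → 5.

c = 1, y = 4, a = 5, p = 3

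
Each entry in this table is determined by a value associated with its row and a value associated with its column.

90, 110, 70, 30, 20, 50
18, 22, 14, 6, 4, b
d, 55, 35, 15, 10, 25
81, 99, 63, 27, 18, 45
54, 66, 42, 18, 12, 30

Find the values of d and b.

Each row is a constant multiple of every other row — this is a multiplication table with the headers hidden.
Row 3 is 10/20 = 1/2 times row 1, so its entry in column 1 is 90 × 1/2 = 45.
Row 2 is 4/20 = 1/5 times row 1, so its entry in column 6 is 50 × 1/5 = 10.

d = 45, b = 10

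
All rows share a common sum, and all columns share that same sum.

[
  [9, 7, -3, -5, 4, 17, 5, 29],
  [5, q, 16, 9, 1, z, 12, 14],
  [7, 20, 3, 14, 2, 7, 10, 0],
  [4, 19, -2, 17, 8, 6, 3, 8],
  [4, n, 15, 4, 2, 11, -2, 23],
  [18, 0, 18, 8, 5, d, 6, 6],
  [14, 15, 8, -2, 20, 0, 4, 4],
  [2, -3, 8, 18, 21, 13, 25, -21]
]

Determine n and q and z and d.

Rows 1 and 3 both sum to 63, so that's the common total.
The known cells in row 6 total 61, leaving 63 − 61 = 2 for the blank.
The known cells in row 5 total 57, leaving 63 − 57 = 6 for the blank.
The known cells in column 2 total 64, leaving 63 − 64 = -1 for the blank.
The known cells in row 2 total 56, leaving 63 − 56 = 7 for the blank.

n = 6, q = -1, z = 7, d = 2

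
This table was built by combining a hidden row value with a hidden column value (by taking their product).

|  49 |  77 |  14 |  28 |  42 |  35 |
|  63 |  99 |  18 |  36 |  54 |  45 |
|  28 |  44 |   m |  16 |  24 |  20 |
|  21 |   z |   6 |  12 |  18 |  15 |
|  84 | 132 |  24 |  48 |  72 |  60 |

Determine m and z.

Each row is a constant multiple of every other row — this is a multiplication table with the headers hidden.
Row 3 is 20/35 = 4/7 times row 1, so its entry in column 3 is 14 × 4/7 = 8.
Row 4 is 15/35 = 3/7 times row 1, so its entry in column 2 is 77 × 3/7 = 33.

m = 8, z = 33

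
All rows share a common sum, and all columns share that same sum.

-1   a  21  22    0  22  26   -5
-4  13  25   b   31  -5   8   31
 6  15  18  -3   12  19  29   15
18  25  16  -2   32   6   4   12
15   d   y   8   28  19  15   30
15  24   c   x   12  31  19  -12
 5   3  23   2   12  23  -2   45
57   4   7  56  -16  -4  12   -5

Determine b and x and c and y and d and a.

b = 12, x = 16, c = 6, y = -5, d = 1, a = 26

Rows 3 and 4 both sum to 111, so that's the common total.
Row 1: -1 + 21 + 22 + 0 + 22 + 26 − 5 = 85, so its missing entry is 111 − 85 = 26.
Row 2: -4 + 13 + 25 + 31 − 5 + 8 + 31 = 99, so its missing entry is 111 − 99 = 12.
Column 4: 22 + 12 − 3 − 2 + 8 + 2 + 56 = 95, so its missing entry is 111 − 95 = 16.
Column 2: 26 + 13 + 15 + 25 + 24 + 3 + 4 = 110, so its missing entry is 111 − 110 = 1.
Row 5: 15 + 1 + 8 + 28 + 19 + 15 + 30 = 116, so its missing entry is 111 − 116 = -5.
Row 6: 15 + 24 + 16 + 12 + 31 + 19 − 12 = 105, so its missing entry is 111 − 105 = 6.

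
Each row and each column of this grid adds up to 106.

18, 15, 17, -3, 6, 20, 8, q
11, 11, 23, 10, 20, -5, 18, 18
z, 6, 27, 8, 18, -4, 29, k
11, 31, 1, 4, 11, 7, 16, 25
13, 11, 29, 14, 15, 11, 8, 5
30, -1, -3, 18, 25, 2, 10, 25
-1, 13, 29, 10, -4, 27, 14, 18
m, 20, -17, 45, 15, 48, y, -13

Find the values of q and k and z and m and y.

Row 1: 18 + 15 + 17 − 3 + 6 + 20 + 8 = 81, so its missing entry is 106 − 81 = 25.
Column 8: 25 + 18 + 25 + 5 + 25 + 18 − 13 = 103, so its missing entry is 106 − 103 = 3.
Row 3: 6 + 27 + 8 + 18 − 4 + 29 + 3 = 87, so its missing entry is 106 − 87 = 19.
Column 1: 18 + 11 + 19 + 11 + 13 + 30 − 1 = 101, so its missing entry is 106 − 101 = 5.
Row 8: 5 + 20 − 17 + 45 + 15 + 48 − 13 = 103, so its missing entry is 106 − 103 = 3.

q = 25, k = 3, z = 19, m = 5, y = 3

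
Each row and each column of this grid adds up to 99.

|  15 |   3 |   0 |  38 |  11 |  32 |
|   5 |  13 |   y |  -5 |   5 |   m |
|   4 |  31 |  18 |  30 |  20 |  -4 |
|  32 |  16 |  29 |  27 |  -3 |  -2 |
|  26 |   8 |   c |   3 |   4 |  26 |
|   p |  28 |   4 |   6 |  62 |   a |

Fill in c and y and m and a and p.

Row 5 has 26 + 8 + 3 + 4 + 26 = 67; the blank must be 99 − 67 = 32.
Column 3 has 0 + 18 + 29 + 32 + 4 = 83; the blank must be 99 − 83 = 16.
Row 2 has 5 + 13 + 16 − 5 + 5 = 34; the blank must be 99 − 34 = 65.
Column 6 has 32 + 65 − 4 − 2 + 26 = 117; the blank must be 99 − 117 = -18.
Row 6 has 28 + 4 + 6 + 62 − 18 = 82; the blank must be 99 − 82 = 17.

c = 32, y = 16, m = 65, a = -18, p = 17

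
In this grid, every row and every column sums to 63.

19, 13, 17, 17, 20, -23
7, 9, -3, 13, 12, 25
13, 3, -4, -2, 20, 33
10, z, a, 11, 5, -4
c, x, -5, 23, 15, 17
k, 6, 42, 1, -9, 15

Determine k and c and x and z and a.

k = 8, c = 6, x = 7, z = 25, a = 16

Row 6: 6 + 42 + 1 − 9 + 15 = 55, so its missing entry is 63 − 55 = 8.
Column 1: 19 + 7 + 13 + 10 + 8 = 57, so its missing entry is 63 − 57 = 6.
Column 3: 17 − 3 − 4 − 5 + 42 = 47, so its missing entry is 63 − 47 = 16.
Row 4: 10 + 16 + 11 + 5 − 4 = 38, so its missing entry is 63 − 38 = 25.
Row 5: 6 − 5 + 23 + 15 + 17 = 56, so its missing entry is 63 − 56 = 7.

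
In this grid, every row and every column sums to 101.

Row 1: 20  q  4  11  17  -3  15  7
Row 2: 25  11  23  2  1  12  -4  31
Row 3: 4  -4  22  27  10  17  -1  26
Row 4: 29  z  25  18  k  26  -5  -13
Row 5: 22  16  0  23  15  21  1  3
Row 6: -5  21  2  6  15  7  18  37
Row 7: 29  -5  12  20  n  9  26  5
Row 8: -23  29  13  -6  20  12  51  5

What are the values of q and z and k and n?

Row 1: 20 + 4 + 11 + 17 − 3 + 15 + 7 = 71, so its missing entry is 101 − 71 = 30.
Row 7: 29 − 5 + 12 + 20 + 9 + 26 + 5 = 96, so its missing entry is 101 − 96 = 5.
Column 2: 30 + 11 − 4 + 16 + 21 − 5 + 29 = 98, so its missing entry is 101 − 98 = 3.
Row 4: 29 + 3 + 25 + 18 + 26 − 5 − 13 = 83, so its missing entry is 101 − 83 = 18.

q = 30, z = 3, k = 18, n = 5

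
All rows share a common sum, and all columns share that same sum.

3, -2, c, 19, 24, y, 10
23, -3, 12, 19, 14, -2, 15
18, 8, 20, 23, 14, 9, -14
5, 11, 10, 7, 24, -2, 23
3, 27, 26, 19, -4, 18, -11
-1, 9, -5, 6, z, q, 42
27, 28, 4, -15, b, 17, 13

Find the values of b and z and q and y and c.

b = 4, z = 2, q = 25, y = 13, c = 11

Rows 2 and 3 both sum to 78, so that's the common total.
Row 7 has 27 + 28 + 4 − 15 + 17 + 13 = 74; the blank must be 78 − 74 = 4.
Column 5 has 24 + 14 + 14 + 24 − 4 + 4 = 76; the blank must be 78 − 76 = 2.
Row 6 has -1 + 9 − 5 + 6 + 2 + 42 = 53; the blank must be 78 − 53 = 25.
Column 3 has 12 + 20 + 10 + 26 − 5 + 4 = 67; the blank must be 78 − 67 = 11.
Row 1 has 3 − 2 + 11 + 19 + 24 + 10 = 65; the blank must be 78 − 65 = 13.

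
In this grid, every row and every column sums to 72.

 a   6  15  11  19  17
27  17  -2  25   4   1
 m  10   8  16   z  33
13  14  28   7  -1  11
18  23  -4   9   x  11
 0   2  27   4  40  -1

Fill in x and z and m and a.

Row 5: 18 + 23 − 4 + 9 + 11 = 57, so its missing entry is 72 − 57 = 15.
Column 5: 19 + 4 − 1 + 15 + 40 = 77, so its missing entry is 72 − 77 = -5.
Row 3: 10 + 8 + 16 − 5 + 33 = 62, so its missing entry is 72 − 62 = 10.
Row 1: 6 + 15 + 11 + 19 + 17 = 68, so its missing entry is 72 − 68 = 4.

x = 15, z = -5, m = 10, a = 4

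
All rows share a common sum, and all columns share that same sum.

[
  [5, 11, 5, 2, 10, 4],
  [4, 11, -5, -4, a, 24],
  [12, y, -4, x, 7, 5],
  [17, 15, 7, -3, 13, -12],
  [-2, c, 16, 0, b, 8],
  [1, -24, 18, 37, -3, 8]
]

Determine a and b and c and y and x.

Rows 1 and 4 both sum to 37, so that's the common total.
Row 2: 4 + 11 − 5 − 4 + 24 = 30, so its missing entry is 37 − 30 = 7.
Column 5: 10 + 7 + 7 + 13 − 3 = 34, so its missing entry is 37 − 34 = 3.
Column 4: 2 − 4 − 3 + 0 + 37 = 32, so its missing entry is 37 − 32 = 5.
Row 3: 12 − 4 + 5 + 7 + 5 = 25, so its missing entry is 37 − 25 = 12.
Row 5: -2 + 16 + 0 + 3 + 8 = 25, so its missing entry is 37 − 25 = 12.

a = 7, b = 3, c = 12, y = 12, x = 5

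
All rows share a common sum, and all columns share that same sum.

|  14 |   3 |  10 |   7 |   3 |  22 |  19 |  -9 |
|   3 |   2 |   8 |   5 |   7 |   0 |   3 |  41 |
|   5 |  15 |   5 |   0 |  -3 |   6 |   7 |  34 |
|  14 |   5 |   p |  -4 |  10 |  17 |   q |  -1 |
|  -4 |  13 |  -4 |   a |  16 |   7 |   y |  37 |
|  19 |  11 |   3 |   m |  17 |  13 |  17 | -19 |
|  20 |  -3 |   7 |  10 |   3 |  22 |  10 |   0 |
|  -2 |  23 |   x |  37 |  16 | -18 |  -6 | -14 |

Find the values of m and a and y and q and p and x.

m = 8, a = 6, y = -2, q = 21, p = 7, x = 33

Rows 1 and 2 both sum to 69, so that's the common total.
Row 8 has -2 + 23 + 37 + 16 − 18 − 6 − 14 = 36; the blank must be 69 − 36 = 33.
Row 6 has 19 + 11 + 3 + 17 + 13 + 17 − 19 = 61; the blank must be 69 − 61 = 8.
Column 4 has 7 + 5 + 0 − 4 + 8 + 10 + 37 = 63; the blank must be 69 − 63 = 6.
Row 5 has -4 + 13 − 4 + 6 + 16 + 7 + 37 = 71; the blank must be 69 − 71 = -2.
Column 7 has 19 + 3 + 7 − 2 + 17 + 10 − 6 = 48; the blank must be 69 − 48 = 21.
Row 4 has 14 + 5 − 4 + 10 + 17 + 21 − 1 = 62; the blank must be 69 − 62 = 7.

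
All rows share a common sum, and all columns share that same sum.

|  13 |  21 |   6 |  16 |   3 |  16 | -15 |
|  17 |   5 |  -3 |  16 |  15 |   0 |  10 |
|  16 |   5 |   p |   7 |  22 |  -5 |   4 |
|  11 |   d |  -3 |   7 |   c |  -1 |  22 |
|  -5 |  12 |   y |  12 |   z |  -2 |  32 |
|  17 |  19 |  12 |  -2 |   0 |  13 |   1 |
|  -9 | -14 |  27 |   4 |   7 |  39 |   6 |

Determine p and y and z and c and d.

Rows 1 and 2 both sum to 60, so that's the common total.
Column 2: 21 + 5 + 5 + 12 + 19 − 14 = 48, so its missing entry is 60 − 48 = 12.
Row 4: 11 + 12 − 3 + 7 − 1 + 22 = 48, so its missing entry is 60 − 48 = 12.
Column 5: 3 + 15 + 22 + 12 + 0 + 7 = 59, so its missing entry is 60 − 59 = 1.
Row 5: -5 + 12 + 12 + 1 − 2 + 32 = 50, so its missing entry is 60 − 50 = 10.
Row 3: 16 + 5 + 7 + 22 − 5 + 4 = 49, so its missing entry is 60 − 49 = 11.

p = 11, y = 10, z = 1, c = 12, d = 12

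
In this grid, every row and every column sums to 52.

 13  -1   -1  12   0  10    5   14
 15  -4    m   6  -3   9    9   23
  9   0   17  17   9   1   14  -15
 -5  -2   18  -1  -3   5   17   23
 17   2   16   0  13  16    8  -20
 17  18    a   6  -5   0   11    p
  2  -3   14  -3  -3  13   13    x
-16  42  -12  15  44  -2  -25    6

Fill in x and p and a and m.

x = 19, p = 2, a = 3, m = -3

Row 7: 2 − 3 + 14 − 3 − 3 + 13 + 13 = 33, so its missing entry is 52 − 33 = 19.
Row 2: 15 − 4 + 6 − 3 + 9 + 9 + 23 = 55, so its missing entry is 52 − 55 = -3.
Column 8: 14 + 23 − 15 + 23 − 20 + 19 + 6 = 50, so its missing entry is 52 − 50 = 2.
Row 6: 17 + 18 + 6 − 5 + 0 + 11 + 2 = 49, so its missing entry is 52 − 49 = 3.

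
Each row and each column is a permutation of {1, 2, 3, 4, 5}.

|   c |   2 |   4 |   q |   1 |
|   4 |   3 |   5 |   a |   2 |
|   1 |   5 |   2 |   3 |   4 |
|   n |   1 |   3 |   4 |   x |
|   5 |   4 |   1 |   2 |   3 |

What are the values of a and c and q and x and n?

Cell (4,5): column 5 already has {1, 2, 3, 4} → 5.
Cell (4,1): row 4 already has {1, 3, 4, 5} → 2.
For row 1, column 1: column 1 already has {1, 2, 4, 5}; that leaves 3.
For row 1, column 4: row 1 already has {1, 2, 3, 4}; that leaves 5.
Cell (2,4): row 2 already has {2, 3, 4, 5} → 1.

a = 1, c = 3, q = 5, x = 5, n = 2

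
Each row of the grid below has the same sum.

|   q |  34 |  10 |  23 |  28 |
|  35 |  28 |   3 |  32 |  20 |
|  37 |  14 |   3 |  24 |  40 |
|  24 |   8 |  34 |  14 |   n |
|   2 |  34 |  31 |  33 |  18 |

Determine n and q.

Rows 2 and 3 both add up to 118, so every row sums to 118.
Row 4: 24 + 8 + 34 + 14 = 80, so the missing entry is 118 − 80 = 38.
Row 1: 34 + 10 + 23 + 28 = 95, so the missing entry is 118 − 95 = 23.

n = 38, q = 23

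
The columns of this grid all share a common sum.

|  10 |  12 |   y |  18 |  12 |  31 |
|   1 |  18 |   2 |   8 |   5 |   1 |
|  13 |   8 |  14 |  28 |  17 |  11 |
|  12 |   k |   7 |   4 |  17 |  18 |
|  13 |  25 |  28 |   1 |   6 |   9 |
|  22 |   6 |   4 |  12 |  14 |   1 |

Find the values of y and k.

y = 16, k = 2

The complete columns each total 71.
Column 3 is missing 71 − 55 = 16 (since 2 + 14 + 7 + 28 + 4 = 55).
Column 2 is missing 71 − 69 = 2 (since 12 + 18 + 8 + 25 + 6 = 69).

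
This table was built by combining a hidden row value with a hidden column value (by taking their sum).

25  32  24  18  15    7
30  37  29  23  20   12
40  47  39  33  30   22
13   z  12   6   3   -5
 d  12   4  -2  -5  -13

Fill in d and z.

The difference between any two rows is the same in every column — this is an addition table with the headers hidden.
Row 5 minus row 1 is -13 − 7 = -20, so its entry in column 1 is 25 + (-20) = 5.
Row 4 minus row 1 is -5 − 7 = -12, so its entry in column 2 is 32 + (-12) = 20.

d = 5, z = 20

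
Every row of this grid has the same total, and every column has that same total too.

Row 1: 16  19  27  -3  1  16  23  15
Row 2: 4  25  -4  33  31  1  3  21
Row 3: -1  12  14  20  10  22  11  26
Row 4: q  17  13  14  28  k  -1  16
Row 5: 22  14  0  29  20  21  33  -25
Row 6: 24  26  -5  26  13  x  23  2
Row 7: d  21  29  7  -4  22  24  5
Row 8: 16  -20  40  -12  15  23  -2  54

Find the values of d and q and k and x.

Rows 1 and 2 both sum to 114, so that's the common total.
Row 6 has 24 + 26 − 5 + 26 + 13 + 23 + 2 = 109; the blank must be 114 − 109 = 5.
Column 6 has 16 + 1 + 22 + 21 + 5 + 22 + 23 = 110; the blank must be 114 − 110 = 4.
Row 4 has 17 + 13 + 14 + 28 + 4 − 1 + 16 = 91; the blank must be 114 − 91 = 23.
Row 7 has 21 + 29 + 7 − 4 + 22 + 24 + 5 = 104; the blank must be 114 − 104 = 10.

d = 10, q = 23, k = 4, x = 5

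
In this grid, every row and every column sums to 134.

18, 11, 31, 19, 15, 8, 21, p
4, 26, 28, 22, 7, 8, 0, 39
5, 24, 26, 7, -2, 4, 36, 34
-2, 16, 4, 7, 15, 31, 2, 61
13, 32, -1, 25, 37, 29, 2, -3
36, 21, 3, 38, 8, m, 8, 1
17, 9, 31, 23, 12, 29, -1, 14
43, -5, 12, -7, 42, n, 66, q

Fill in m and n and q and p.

m = 19, n = 6, q = -23, p = 11

Row 1 has 18 + 11 + 31 + 19 + 15 + 8 + 21 = 123; the blank must be 134 − 123 = 11.
Row 6 has 36 + 21 + 3 + 38 + 8 + 8 + 1 = 115; the blank must be 134 − 115 = 19.
Column 6 has 8 + 8 + 4 + 31 + 29 + 19 + 29 = 128; the blank must be 134 − 128 = 6.
Row 8 has 43 − 5 + 12 − 7 + 42 + 6 + 66 = 157; the blank must be 134 − 157 = -23.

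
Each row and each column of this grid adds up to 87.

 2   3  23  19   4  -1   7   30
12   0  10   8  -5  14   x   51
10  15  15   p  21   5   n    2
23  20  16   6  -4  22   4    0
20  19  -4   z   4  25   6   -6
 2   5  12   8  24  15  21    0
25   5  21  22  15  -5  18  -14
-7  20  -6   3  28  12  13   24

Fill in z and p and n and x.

z = 23, p = -2, n = 21, x = -3

Row 2 has 12 + 0 + 10 + 8 − 5 + 14 + 51 = 90; the blank must be 87 − 90 = -3.
Column 7 has 7 − 3 + 4 + 6 + 21 + 18 + 13 = 66; the blank must be 87 − 66 = 21.
Row 3 has 10 + 15 + 15 + 21 + 5 + 21 + 2 = 89; the blank must be 87 − 89 = -2.
Row 5 has 20 + 19 − 4 + 4 + 25 + 6 − 6 = 64; the blank must be 87 − 64 = 23.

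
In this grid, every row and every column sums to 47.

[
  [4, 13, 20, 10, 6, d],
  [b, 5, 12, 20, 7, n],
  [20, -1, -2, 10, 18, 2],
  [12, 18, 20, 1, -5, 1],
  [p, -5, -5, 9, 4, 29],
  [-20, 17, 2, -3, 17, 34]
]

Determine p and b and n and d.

Row 5: -5 − 5 + 9 + 4 + 29 = 32, so its missing entry is 47 − 32 = 15.
Column 1: 4 + 20 + 12 + 15 − 20 = 31, so its missing entry is 47 − 31 = 16.
Row 1: 4 + 13 + 20 + 10 + 6 = 53, so its missing entry is 47 − 53 = -6.
Row 2: 16 + 5 + 12 + 20 + 7 = 60, so its missing entry is 47 − 60 = -13.

p = 15, b = 16, n = -13, d = -6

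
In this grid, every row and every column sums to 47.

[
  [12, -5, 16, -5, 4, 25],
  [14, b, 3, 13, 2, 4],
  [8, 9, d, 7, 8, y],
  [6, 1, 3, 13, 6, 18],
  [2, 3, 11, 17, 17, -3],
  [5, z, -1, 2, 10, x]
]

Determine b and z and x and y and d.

Row 2: 14 + 3 + 13 + 2 + 4 = 36, so its missing entry is 47 − 36 = 11.
Column 2: -5 + 11 + 9 + 1 + 3 = 19, so its missing entry is 47 − 19 = 28.
Row 6: 5 + 28 − 1 + 2 + 10 = 44, so its missing entry is 47 − 44 = 3.
Column 3: 16 + 3 + 3 + 11 − 1 = 32, so its missing entry is 47 − 32 = 15.
Row 3: 8 + 9 + 15 + 7 + 8 = 47, so its missing entry is 47 − 47 = 0.

b = 11, z = 28, x = 3, y = 0, d = 15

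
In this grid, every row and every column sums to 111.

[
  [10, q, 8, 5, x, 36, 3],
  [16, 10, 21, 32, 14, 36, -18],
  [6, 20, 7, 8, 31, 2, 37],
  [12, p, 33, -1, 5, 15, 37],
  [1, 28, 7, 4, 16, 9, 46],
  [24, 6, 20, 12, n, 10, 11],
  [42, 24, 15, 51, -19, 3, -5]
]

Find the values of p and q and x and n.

p = 10, q = 13, x = 36, n = 28

Row 4: 12 + 33 − 1 + 5 + 15 + 37 = 101, so its missing entry is 111 − 101 = 10.
Row 6: 24 + 6 + 20 + 12 + 10 + 11 = 83, so its missing entry is 111 − 83 = 28.
Column 5: 14 + 31 + 5 + 16 + 28 − 19 = 75, so its missing entry is 111 − 75 = 36.
Row 1: 10 + 8 + 5 + 36 + 36 + 3 = 98, so its missing entry is 111 − 98 = 13.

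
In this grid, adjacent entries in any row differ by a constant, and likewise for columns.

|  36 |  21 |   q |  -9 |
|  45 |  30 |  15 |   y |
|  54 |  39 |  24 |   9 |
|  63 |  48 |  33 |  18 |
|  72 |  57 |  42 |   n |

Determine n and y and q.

n = 27, y = 0, q = 6

Along each row the entries change by -15 per step; down each column they change by 9.
Row 5: from 72 at column 1, stepping by -15 to column 4 gives 27.
Row 2: from 45 at column 1, stepping by -15 to column 4 gives 0.
Row 1: from 36 at column 1, stepping by -15 to column 3 gives 6.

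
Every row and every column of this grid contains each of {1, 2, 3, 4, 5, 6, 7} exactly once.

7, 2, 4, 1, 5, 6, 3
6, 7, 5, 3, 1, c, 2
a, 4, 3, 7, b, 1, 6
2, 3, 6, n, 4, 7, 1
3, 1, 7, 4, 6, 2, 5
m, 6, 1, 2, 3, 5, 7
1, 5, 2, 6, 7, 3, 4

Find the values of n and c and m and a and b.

n = 5, c = 4, m = 4, a = 5, b = 2

For row 3, column 5: column 5 already has {1, 3, 4, 5, 6, 7}; that leaves 2.
For row 2, column 6: row 2 already has {1, 2, 3, 5, 6, 7}; that leaves 4.
For row 3, column 1: row 3 already has {1, 2, 3, 4, 6, 7}; that leaves 5.
Cell (4,4): row 4 already has {1, 2, 3, 4, 6, 7} → 5.
For row 6, column 1: row 6 already has {1, 2, 3, 5, 6, 7}; that leaves 4.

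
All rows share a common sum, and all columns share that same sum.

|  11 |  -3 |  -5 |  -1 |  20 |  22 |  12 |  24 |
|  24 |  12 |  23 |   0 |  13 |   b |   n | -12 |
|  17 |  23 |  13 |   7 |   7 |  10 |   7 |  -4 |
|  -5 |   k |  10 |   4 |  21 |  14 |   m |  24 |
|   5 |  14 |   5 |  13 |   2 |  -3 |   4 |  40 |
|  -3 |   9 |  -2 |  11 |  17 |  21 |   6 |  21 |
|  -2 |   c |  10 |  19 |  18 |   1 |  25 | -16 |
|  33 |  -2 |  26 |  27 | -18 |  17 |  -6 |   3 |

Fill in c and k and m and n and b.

c = 25, k = 2, m = 10, n = 22, b = -2

Rows 1 and 3 both sum to 80, so that's the common total.
Column 6 has 22 + 10 + 14 − 3 + 21 + 1 + 17 = 82; the blank must be 80 − 82 = -2.
Row 7 has -2 + 10 + 19 + 18 + 1 + 25 − 16 = 55; the blank must be 80 − 55 = 25.
Column 2 has -3 + 12 + 23 + 14 + 9 + 25 − 2 = 78; the blank must be 80 − 78 = 2.
Row 4 has -5 + 2 + 10 + 4 + 21 + 14 + 24 = 70; the blank must be 80 − 70 = 10.
Row 2 has 24 + 12 + 23 + 0 + 13 − 2 − 12 = 58; the blank must be 80 − 58 = 22.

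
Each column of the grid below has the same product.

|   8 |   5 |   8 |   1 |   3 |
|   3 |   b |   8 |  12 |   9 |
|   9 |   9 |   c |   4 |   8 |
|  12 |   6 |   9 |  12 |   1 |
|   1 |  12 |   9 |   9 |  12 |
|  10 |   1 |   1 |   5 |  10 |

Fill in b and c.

Columns 1 and 5 each multiply to 25920, so every column has product 25920.
Column 2: 5×9×6×12×1 = 3240, so the missing entry is 25920 ÷ 3240 = 8.
Column 3: 8×8×9×9×1 = 5184, so the missing entry is 25920 ÷ 5184 = 5.

b = 8, c = 5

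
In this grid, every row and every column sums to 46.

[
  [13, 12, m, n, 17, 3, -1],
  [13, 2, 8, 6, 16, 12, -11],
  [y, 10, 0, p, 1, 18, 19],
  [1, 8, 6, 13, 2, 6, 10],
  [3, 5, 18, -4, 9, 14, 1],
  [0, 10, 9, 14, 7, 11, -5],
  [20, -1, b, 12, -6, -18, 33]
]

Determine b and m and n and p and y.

b = 6, m = -1, n = 3, p = 2, y = -4

The known cells in row 7 total 40, leaving 46 − 40 = 6 for the blank.
The known cells in column 1 total 50, leaving 46 − 50 = -4 for the blank.
The known cells in row 3 total 44, leaving 46 − 44 = 2 for the blank.
The known cells in column 4 total 43, leaving 46 − 43 = 3 for the blank.
The known cells in row 1 total 47, leaving 46 − 47 = -1 for the blank.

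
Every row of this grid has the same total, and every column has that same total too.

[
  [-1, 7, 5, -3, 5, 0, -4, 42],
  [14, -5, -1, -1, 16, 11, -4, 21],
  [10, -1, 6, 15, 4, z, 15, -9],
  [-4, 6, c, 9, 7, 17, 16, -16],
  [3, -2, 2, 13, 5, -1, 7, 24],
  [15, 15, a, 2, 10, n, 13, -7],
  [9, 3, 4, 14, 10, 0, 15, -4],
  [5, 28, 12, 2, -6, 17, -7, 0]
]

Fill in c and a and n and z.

Rows 1 and 2 both sum to 51, so that's the common total.
Row 4: -4 + 6 + 9 + 7 + 17 + 16 − 16 = 35, so its missing entry is 51 − 35 = 16.
Row 3: 10 − 1 + 6 + 15 + 4 + 15 − 9 = 40, so its missing entry is 51 − 40 = 11.
Column 6: 0 + 11 + 11 + 17 − 1 + 0 + 17 = 55, so its missing entry is 51 − 55 = -4.
Row 6: 15 + 15 + 2 + 10 − 4 + 13 − 7 = 44, so its missing entry is 51 − 44 = 7.

c = 16, a = 7, n = -4, z = 11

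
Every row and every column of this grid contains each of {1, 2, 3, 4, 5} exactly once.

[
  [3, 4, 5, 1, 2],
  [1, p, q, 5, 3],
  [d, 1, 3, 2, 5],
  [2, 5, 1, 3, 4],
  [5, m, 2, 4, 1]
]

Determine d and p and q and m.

For row 3, column 1: row 3 already has {1, 2, 3, 5}; that leaves 4.
For row 2, column 3: column 3 already has {1, 2, 3, 5}; that leaves 4.
At (row 2, col 2): row 2 already has {1, 3, 4, 5}, so the value is 2.
At (row 5, col 2): row 5 already has {1, 2, 4, 5}, so the value is 3.

d = 4, p = 2, q = 4, m = 3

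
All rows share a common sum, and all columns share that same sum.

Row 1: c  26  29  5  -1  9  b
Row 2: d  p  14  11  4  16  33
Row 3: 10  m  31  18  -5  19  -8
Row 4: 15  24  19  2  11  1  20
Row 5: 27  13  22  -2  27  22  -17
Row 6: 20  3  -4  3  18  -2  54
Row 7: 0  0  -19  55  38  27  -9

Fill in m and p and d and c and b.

m = 27, p = -1, d = 15, c = 5, b = 19

Rows 4 and 5 both sum to 92, so that's the common total.
The known cells in row 3 total 65, leaving 92 − 65 = 27 for the blank.
The known cells in column 2 total 93, leaving 92 − 93 = -1 for the blank.
The known cells in column 7 total 73, leaving 92 − 73 = 19 for the blank.
The known cells in row 1 total 87, leaving 92 − 87 = 5 for the blank.
The known cells in row 2 total 77, leaving 92 − 77 = 15 for the blank.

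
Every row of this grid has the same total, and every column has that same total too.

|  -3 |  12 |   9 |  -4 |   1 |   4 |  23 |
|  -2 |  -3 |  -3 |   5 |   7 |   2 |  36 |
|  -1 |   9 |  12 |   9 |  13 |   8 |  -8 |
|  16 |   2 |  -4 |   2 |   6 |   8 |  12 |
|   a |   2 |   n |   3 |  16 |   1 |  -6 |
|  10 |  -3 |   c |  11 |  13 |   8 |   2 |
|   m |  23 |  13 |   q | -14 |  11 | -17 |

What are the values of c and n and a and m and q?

c = 1, n = 14, a = 12, m = 10, q = 16

Rows 1 and 2 both sum to 42, so that's the common total.
The known cells in column 4 total 26, leaving 42 − 26 = 16 for the blank.
The known cells in row 7 total 32, leaving 42 − 32 = 10 for the blank.
The known cells in column 1 total 30, leaving 42 − 30 = 12 for the blank.
The known cells in row 5 total 28, leaving 42 − 28 = 14 for the blank.
The known cells in row 6 total 41, leaving 42 − 41 = 1 for the blank.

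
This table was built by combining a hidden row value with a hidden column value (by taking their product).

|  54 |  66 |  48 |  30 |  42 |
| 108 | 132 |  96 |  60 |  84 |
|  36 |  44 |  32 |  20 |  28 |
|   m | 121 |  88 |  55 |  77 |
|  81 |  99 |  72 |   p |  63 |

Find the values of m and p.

Each row is a constant multiple of every other row — this is a multiplication table with the headers hidden.
Row 4 is 121/66 = 11/6 times row 1, so its entry in column 1 is 54 × 11/6 = 99.
Row 5 is 99/66 = 3/2 times row 1, so its entry in column 4 is 30 × 3/2 = 45.

m = 99, p = 45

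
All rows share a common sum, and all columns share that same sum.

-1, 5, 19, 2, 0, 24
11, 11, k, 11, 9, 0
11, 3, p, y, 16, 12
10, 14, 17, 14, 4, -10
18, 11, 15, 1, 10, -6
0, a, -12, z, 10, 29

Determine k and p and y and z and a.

k = 7, p = 3, y = 4, z = 17, a = 5

Rows 1 and 4 both sum to 49, so that's the common total.
Row 2: 11 + 11 + 11 + 9 + 0 = 42, so its missing entry is 49 − 42 = 7.
Column 2: 5 + 11 + 3 + 14 + 11 = 44, so its missing entry is 49 − 44 = 5.
Column 3: 19 + 7 + 17 + 15 − 12 = 46, so its missing entry is 49 − 46 = 3.
Row 3: 11 + 3 + 3 + 16 + 12 = 45, so its missing entry is 49 − 45 = 4.
Row 6: 0 + 5 − 12 + 10 + 29 = 32, so its missing entry is 49 − 32 = 17.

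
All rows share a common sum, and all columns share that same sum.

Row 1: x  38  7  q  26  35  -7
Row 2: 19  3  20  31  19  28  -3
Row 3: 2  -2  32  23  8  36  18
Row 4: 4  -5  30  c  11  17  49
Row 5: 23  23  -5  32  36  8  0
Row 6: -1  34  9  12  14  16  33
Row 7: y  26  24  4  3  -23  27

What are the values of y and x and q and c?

y = 56, x = 14, q = 4, c = 11

Rows 2 and 3 both sum to 117, so that's the common total.
The known cells in row 4 total 106, leaving 117 − 106 = 11 for the blank.
The known cells in column 4 total 113, leaving 117 − 113 = 4 for the blank.
The known cells in row 1 total 103, leaving 117 − 103 = 14 for the blank.
The known cells in row 7 total 61, leaving 117 − 61 = 56 for the blank.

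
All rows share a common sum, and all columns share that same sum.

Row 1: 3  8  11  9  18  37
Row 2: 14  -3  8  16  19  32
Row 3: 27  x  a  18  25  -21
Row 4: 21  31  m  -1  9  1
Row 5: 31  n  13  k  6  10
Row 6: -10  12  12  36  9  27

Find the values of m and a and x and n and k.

Rows 1 and 2 both sum to 86, so that's the common total.
Column 4 has 9 + 16 + 18 − 1 + 36 = 78; the blank must be 86 − 78 = 8.
Row 4 has 21 + 31 − 1 + 9 + 1 = 61; the blank must be 86 − 61 = 25.
Column 3 has 11 + 8 + 25 + 13 + 12 = 69; the blank must be 86 − 69 = 17.
Row 3 has 27 + 17 + 18 + 25 − 21 = 66; the blank must be 86 − 66 = 20.
Row 5 has 31 + 13 + 8 + 6 + 10 = 68; the blank must be 86 − 68 = 18.

m = 25, a = 17, x = 20, n = 18, k = 8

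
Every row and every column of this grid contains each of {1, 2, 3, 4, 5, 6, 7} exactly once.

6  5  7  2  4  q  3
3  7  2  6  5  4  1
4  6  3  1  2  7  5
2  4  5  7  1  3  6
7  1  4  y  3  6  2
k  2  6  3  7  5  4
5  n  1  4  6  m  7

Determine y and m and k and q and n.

y = 5, m = 2, k = 1, q = 1, n = 3

For row 5, column 4: row 5 already has {1, 2, 3, 4, 6, 7}; that leaves 5.
At (row 7, col 2): column 2 already has {1, 2, 4, 5, 6, 7}, so the value is 3.
For row 7, column 6: row 7 already has {1, 3, 4, 5, 6, 7}; that leaves 2.
Cell (6,1): row 6 already has {2, 3, 4, 5, 6, 7} → 1.
For row 1, column 6: row 1 already has {2, 3, 4, 5, 6, 7}; that leaves 1.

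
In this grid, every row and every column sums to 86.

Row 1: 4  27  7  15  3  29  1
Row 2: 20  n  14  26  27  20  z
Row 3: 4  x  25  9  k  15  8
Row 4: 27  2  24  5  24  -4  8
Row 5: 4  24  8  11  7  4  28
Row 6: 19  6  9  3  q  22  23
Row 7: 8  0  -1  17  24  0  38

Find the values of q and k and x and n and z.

q = 4, k = -3, x = 28, n = -1, z = -20

The known cells in row 6 total 82, leaving 86 − 82 = 4 for the blank.
The known cells in column 5 total 89, leaving 86 − 89 = -3 for the blank.
The known cells in row 3 total 58, leaving 86 − 58 = 28 for the blank.
The known cells in column 2 total 87, leaving 86 − 87 = -1 for the blank.
The known cells in row 2 total 106, leaving 86 − 106 = -20 for the blank.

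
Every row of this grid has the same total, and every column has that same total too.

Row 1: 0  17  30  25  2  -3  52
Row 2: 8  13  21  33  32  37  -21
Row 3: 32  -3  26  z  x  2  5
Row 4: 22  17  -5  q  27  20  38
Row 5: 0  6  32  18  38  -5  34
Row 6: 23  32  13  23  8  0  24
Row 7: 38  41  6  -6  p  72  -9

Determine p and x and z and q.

p = -19, x = 35, z = 26, q = 4

Rows 1 and 2 both sum to 123, so that's the common total.
The known cells in row 4 total 119, leaving 123 − 119 = 4 for the blank.
The known cells in column 4 total 97, leaving 123 − 97 = 26 for the blank.
The known cells in row 3 total 88, leaving 123 − 88 = 35 for the blank.
The known cells in row 7 total 142, leaving 123 − 142 = -19 for the blank.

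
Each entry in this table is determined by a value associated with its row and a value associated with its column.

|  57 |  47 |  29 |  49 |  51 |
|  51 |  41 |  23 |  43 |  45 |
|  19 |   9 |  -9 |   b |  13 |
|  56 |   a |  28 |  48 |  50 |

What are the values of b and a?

b = 11, a = 46

The difference between any two rows is the same in every column — this is an addition table with the headers hidden.
Row 3 minus row 1 is 19 − 57 = -38, so its entry in column 4 is 49 + (-38) = 11.
Row 4 minus row 1 is 56 − 57 = -1, so its entry in column 2 is 47 + (-1) = 46.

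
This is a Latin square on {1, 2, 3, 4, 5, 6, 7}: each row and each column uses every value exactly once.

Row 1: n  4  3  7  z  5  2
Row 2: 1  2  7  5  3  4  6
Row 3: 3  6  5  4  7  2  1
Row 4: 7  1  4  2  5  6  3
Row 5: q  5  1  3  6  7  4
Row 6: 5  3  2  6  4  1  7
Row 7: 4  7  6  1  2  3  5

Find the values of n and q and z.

At (row 5, col 1): row 5 already has {1, 3, 4, 5, 6, 7}, so the value is 2.
For row 1, column 5: column 5 already has {2, 3, 4, 5, 6, 7}; that leaves 1.
Cell (1,1): row 1 already has {1, 2, 3, 4, 5, 7} → 6.

n = 6, q = 2, z = 1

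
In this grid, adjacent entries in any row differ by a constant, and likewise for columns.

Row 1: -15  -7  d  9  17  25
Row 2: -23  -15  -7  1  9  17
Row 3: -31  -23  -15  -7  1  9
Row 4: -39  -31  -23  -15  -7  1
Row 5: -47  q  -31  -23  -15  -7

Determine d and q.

Along each row the entries change by 8 per step; down each column they change by -8.
Row 1: from -15 at column 1, stepping by 8 to column 3 gives 1.
Row 5: from -47 at column 1, stepping by 8 to column 2 gives -39.

d = 1, q = -39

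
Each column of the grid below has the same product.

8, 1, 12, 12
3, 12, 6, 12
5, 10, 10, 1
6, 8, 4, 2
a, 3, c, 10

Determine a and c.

Columns 2 and 4 each multiply to 2880, so every column has product 2880.
Column 1: 8×3×5×6 = 720, so the missing entry is 2880 ÷ 720 = 4.
Column 3: 12×6×10×4 = 2880, so the missing entry is 2880 ÷ 2880 = 1.

a = 4, c = 1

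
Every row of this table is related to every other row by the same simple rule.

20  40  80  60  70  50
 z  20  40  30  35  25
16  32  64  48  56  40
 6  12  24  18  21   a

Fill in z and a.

Each row is a constant multiple of every other row — this is a multiplication table with the headers hidden.
Row 2 is 30/60 = 1/2 times row 1, so its entry in column 1 is 20 × 1/2 = 10.
Row 4 is 18/60 = 3/10 times row 1, so its entry in column 6 is 50 × 3/10 = 15.

z = 10, a = 15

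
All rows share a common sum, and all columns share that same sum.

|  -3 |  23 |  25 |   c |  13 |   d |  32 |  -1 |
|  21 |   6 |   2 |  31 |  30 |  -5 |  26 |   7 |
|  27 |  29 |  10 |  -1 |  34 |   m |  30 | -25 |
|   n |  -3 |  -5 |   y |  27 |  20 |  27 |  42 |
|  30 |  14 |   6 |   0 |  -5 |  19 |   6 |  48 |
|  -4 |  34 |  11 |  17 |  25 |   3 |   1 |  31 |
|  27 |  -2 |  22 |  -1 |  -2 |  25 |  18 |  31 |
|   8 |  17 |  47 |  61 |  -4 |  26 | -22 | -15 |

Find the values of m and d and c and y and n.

m = 14, d = 16, c = 13, y = -2, n = 12

Rows 2 and 5 both sum to 118, so that's the common total.
Column 1: -3 + 21 + 27 + 30 − 4 + 27 + 8 = 106, so its missing entry is 118 − 106 = 12.
Row 4: 12 − 3 − 5 + 27 + 20 + 27 + 42 = 120, so its missing entry is 118 − 120 = -2.
Column 4: 31 − 1 − 2 + 0 + 17 − 1 + 61 = 105, so its missing entry is 118 − 105 = 13.
Row 1: -3 + 23 + 25 + 13 + 13 + 32 − 1 = 102, so its missing entry is 118 − 102 = 16.
Row 3: 27 + 29 + 10 − 1 + 34 + 30 − 25 = 104, so its missing entry is 118 − 104 = 14.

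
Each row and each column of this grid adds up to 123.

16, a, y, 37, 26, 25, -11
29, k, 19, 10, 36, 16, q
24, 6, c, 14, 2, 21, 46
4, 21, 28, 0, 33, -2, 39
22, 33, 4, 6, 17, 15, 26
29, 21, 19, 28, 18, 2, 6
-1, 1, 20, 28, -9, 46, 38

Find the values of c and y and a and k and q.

c = 10, y = 23, a = 7, k = 34, q = -21

Row 3: 24 + 6 + 14 + 2 + 21 + 46 = 113, so its missing entry is 123 − 113 = 10.
Column 3: 19 + 10 + 28 + 4 + 19 + 20 = 100, so its missing entry is 123 − 100 = 23.
Row 1: 16 + 23 + 37 + 26 + 25 − 11 = 116, so its missing entry is 123 − 116 = 7.
Column 2: 7 + 6 + 21 + 33 + 21 + 1 = 89, so its missing entry is 123 − 89 = 34.
Row 2: 29 + 34 + 19 + 10 + 36 + 16 = 144, so its missing entry is 123 − 144 = -21.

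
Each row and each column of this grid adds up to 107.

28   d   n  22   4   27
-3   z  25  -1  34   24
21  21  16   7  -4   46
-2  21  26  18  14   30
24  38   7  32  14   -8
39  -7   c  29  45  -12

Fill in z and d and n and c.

z = 28, d = 6, n = 20, c = 13

The known cells in row 2 total 79, leaving 107 − 79 = 28 for the blank.
The known cells in column 2 total 101, leaving 107 − 101 = 6 for the blank.
The known cells in row 6 total 94, leaving 107 − 94 = 13 for the blank.
The known cells in row 1 total 87, leaving 107 − 87 = 20 for the blank.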